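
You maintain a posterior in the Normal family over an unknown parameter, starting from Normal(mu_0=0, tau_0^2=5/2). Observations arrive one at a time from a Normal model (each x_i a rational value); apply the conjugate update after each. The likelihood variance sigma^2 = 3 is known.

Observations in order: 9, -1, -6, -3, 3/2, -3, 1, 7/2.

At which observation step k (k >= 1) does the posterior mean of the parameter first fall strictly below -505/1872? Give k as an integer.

obs 1: x=9 → posterior Normal(45/11, 15/11)
obs 2: x=-1 → posterior Normal(5/2, 15/16)
obs 3: x=-6 → posterior Normal(10/21, 5/7)
obs 4: x=-3 → posterior Normal(-5/26, 15/26)
obs 5: x=3/2 → posterior Normal(5/62, 15/31)
obs 6: x=-3 → posterior Normal(-25/72, 5/12)
obs 7: x=1 → posterior Normal(-15/82, 15/41)
obs 8: x=7/2 → posterior Normal(5/23, 15/46)

k = 6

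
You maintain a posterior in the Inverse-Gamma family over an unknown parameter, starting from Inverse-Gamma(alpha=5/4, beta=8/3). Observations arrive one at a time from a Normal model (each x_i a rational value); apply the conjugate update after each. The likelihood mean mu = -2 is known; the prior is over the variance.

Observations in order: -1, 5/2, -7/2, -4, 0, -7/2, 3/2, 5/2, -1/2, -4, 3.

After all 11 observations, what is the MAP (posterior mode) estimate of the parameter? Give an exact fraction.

obs 1: x=-1 → posterior Inverse-Gamma(7/4, 19/6)
obs 2: x=5/2 → posterior Inverse-Gamma(9/4, 319/24)
obs 3: x=-7/2 → posterior Inverse-Gamma(11/4, 173/12)
obs 4: x=-4 → posterior Inverse-Gamma(13/4, 197/12)
obs 5: x=0 → posterior Inverse-Gamma(15/4, 221/12)
obs 6: x=-7/2 → posterior Inverse-Gamma(17/4, 469/24)
obs 7: x=3/2 → posterior Inverse-Gamma(19/4, 77/3)
obs 8: x=5/2 → posterior Inverse-Gamma(21/4, 859/24)
obs 9: x=-1/2 → posterior Inverse-Gamma(23/4, 443/12)
obs 10: x=-4 → posterior Inverse-Gamma(25/4, 467/12)
obs 11: x=3 → posterior Inverse-Gamma(27/4, 617/12)

617/93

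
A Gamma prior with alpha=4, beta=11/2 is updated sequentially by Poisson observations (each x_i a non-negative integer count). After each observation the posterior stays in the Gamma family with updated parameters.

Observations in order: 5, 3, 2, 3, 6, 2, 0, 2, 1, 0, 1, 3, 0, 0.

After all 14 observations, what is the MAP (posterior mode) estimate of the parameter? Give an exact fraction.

obs 1: x=5 → posterior Gamma(9, 13/2)
obs 2: x=3 → posterior Gamma(12, 15/2)
obs 3: x=2 → posterior Gamma(14, 17/2)
obs 4: x=3 → posterior Gamma(17, 19/2)
obs 5: x=6 → posterior Gamma(23, 21/2)
obs 6: x=2 → posterior Gamma(25, 23/2)
obs 7: x=0 → posterior Gamma(25, 25/2)
obs 8: x=2 → posterior Gamma(27, 27/2)
obs 9: x=1 → posterior Gamma(28, 29/2)
obs 10: x=0 → posterior Gamma(28, 31/2)
obs 11: x=1 → posterior Gamma(29, 33/2)
obs 12: x=3 → posterior Gamma(32, 35/2)
obs 13: x=0 → posterior Gamma(32, 37/2)
obs 14: x=0 → posterior Gamma(32, 39/2)

62/39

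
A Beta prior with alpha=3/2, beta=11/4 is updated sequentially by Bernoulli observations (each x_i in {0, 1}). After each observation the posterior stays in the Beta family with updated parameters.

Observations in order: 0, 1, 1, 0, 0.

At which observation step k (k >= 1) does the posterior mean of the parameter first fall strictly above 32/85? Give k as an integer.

obs 1: x=0 → posterior Beta(3/2, 15/4)
obs 2: x=1 → posterior Beta(5/2, 15/4)
obs 3: x=1 → posterior Beta(7/2, 15/4)
obs 4: x=0 → posterior Beta(7/2, 19/4)
obs 5: x=0 → posterior Beta(7/2, 23/4)

k = 2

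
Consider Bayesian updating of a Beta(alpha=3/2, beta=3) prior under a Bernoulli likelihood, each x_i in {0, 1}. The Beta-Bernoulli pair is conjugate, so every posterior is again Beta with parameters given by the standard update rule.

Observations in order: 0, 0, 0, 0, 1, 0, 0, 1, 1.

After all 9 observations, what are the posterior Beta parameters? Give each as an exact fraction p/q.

alpha=9/2, beta=9

obs 1: x=0 → posterior Beta(3/2, 4)
obs 2: x=0 → posterior Beta(3/2, 5)
obs 3: x=0 → posterior Beta(3/2, 6)
obs 4: x=0 → posterior Beta(3/2, 7)
obs 5: x=1 → posterior Beta(5/2, 7)
obs 6: x=0 → posterior Beta(5/2, 8)
obs 7: x=0 → posterior Beta(5/2, 9)
obs 8: x=1 → posterior Beta(7/2, 9)
obs 9: x=1 → posterior Beta(9/2, 9)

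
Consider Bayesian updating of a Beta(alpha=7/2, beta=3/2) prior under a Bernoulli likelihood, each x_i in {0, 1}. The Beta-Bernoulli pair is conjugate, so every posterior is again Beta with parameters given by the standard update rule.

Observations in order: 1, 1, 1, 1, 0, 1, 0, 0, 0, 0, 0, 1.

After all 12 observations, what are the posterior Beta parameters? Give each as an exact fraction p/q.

alpha=19/2, beta=15/2

obs 1: x=1 → posterior Beta(9/2, 3/2)
obs 2: x=1 → posterior Beta(11/2, 3/2)
obs 3: x=1 → posterior Beta(13/2, 3/2)
obs 4: x=1 → posterior Beta(15/2, 3/2)
obs 5: x=0 → posterior Beta(15/2, 5/2)
obs 6: x=1 → posterior Beta(17/2, 5/2)
obs 7: x=0 → posterior Beta(17/2, 7/2)
obs 8: x=0 → posterior Beta(17/2, 9/2)
obs 9: x=0 → posterior Beta(17/2, 11/2)
obs 10: x=0 → posterior Beta(17/2, 13/2)
obs 11: x=0 → posterior Beta(17/2, 15/2)
obs 12: x=1 → posterior Beta(19/2, 15/2)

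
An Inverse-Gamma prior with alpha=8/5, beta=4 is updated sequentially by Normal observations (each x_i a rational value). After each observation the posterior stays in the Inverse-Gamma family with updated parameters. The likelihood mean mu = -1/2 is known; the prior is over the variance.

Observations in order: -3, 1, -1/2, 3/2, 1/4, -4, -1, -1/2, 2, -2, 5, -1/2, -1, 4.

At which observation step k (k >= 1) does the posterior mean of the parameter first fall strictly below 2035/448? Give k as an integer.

k = 3

obs 1: x=-3 → posterior Inverse-Gamma(21/10, 57/8)
obs 2: x=1 → posterior Inverse-Gamma(13/5, 33/4)
obs 3: x=-1/2 → posterior Inverse-Gamma(31/10, 33/4)
obs 4: x=3/2 → posterior Inverse-Gamma(18/5, 41/4)
obs 5: x=1/4 → posterior Inverse-Gamma(41/10, 337/32)
obs 6: x=-4 → posterior Inverse-Gamma(23/5, 533/32)
obs 7: x=-1 → posterior Inverse-Gamma(51/10, 537/32)
obs 8: x=-1/2 → posterior Inverse-Gamma(28/5, 537/32)
obs 9: x=2 → posterior Inverse-Gamma(61/10, 637/32)
obs 10: x=-2 → posterior Inverse-Gamma(33/5, 673/32)
obs 11: x=5 → posterior Inverse-Gamma(71/10, 1157/32)
obs 12: x=-1/2 → posterior Inverse-Gamma(38/5, 1157/32)
obs 13: x=-1 → posterior Inverse-Gamma(81/10, 1161/32)
obs 14: x=4 → posterior Inverse-Gamma(43/5, 1485/32)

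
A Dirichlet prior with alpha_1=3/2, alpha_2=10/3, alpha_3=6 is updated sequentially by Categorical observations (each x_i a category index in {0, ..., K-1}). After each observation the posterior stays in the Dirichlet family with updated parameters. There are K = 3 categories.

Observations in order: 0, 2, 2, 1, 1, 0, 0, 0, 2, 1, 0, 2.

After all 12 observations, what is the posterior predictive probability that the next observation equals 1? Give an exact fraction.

obs 1: x=0 → posterior Dirichlet(5/2, 10/3, 6)
obs 2: x=2 → posterior Dirichlet(5/2, 10/3, 7)
obs 3: x=2 → posterior Dirichlet(5/2, 10/3, 8)
obs 4: x=1 → posterior Dirichlet(5/2, 13/3, 8)
obs 5: x=1 → posterior Dirichlet(5/2, 16/3, 8)
obs 6: x=0 → posterior Dirichlet(7/2, 16/3, 8)
obs 7: x=0 → posterior Dirichlet(9/2, 16/3, 8)
obs 8: x=0 → posterior Dirichlet(11/2, 16/3, 8)
obs 9: x=2 → posterior Dirichlet(11/2, 16/3, 9)
obs 10: x=1 → posterior Dirichlet(11/2, 19/3, 9)
obs 11: x=0 → posterior Dirichlet(13/2, 19/3, 9)
obs 12: x=2 → posterior Dirichlet(13/2, 19/3, 10)

38/137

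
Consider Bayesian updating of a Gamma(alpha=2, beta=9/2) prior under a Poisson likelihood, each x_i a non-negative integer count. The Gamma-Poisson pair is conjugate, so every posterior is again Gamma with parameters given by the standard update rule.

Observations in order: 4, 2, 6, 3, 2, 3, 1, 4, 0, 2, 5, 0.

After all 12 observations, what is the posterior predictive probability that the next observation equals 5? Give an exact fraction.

obs 1: x=4 → posterior Gamma(6, 11/2)
obs 2: x=2 → posterior Gamma(8, 13/2)
obs 3: x=6 → posterior Gamma(14, 15/2)
obs 4: x=3 → posterior Gamma(17, 17/2)
obs 5: x=2 → posterior Gamma(19, 19/2)
obs 6: x=3 → posterior Gamma(22, 21/2)
obs 7: x=1 → posterior Gamma(23, 23/2)
obs 8: x=4 → posterior Gamma(27, 25/2)
obs 9: x=0 → posterior Gamma(27, 27/2)
obs 10: x=2 → posterior Gamma(29, 29/2)
obs 11: x=5 → posterior Gamma(34, 31/2)
obs 12: x=0 → posterior Gamma(34, 33/2)

9776410548466839828954487436874778275765199947486116827968/236350045174045626694664216663020852138288319110870361328125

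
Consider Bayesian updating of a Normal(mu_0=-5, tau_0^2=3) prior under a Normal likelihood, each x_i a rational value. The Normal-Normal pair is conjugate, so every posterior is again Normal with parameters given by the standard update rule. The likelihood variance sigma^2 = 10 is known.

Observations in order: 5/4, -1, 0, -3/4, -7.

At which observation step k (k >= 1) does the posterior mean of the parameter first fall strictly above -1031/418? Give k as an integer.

k = 4

obs 1: x=5/4 → posterior Normal(-185/52, 30/13)
obs 2: x=-1 → posterior Normal(-197/64, 15/8)
obs 3: x=0 → posterior Normal(-197/76, 30/19)
obs 4: x=-3/4 → posterior Normal(-103/44, 15/11)
obs 5: x=-7 → posterior Normal(-29/10, 6/5)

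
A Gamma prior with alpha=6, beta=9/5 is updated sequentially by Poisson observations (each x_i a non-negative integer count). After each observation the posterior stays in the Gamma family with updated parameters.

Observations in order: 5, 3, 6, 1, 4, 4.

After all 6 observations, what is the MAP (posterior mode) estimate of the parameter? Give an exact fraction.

obs 1: x=5 → posterior Gamma(11, 14/5)
obs 2: x=3 → posterior Gamma(14, 19/5)
obs 3: x=6 → posterior Gamma(20, 24/5)
obs 4: x=1 → posterior Gamma(21, 29/5)
obs 5: x=4 → posterior Gamma(25, 34/5)
obs 6: x=4 → posterior Gamma(29, 39/5)

140/39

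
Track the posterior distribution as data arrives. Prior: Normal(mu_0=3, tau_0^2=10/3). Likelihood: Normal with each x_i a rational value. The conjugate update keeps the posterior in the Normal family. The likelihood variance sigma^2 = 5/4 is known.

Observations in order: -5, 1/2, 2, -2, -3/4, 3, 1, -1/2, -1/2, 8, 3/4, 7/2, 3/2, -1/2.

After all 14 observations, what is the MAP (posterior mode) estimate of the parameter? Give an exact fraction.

obs 1: x=-5 → posterior Normal(-31/11, 10/11)
obs 2: x=1/2 → posterior Normal(-27/19, 10/19)
obs 3: x=2 → posterior Normal(-11/27, 10/27)
obs 4: x=-2 → posterior Normal(-27/35, 2/7)
obs 5: x=-3/4 → posterior Normal(-33/43, 10/43)
obs 6: x=3 → posterior Normal(-3/17, 10/51)
obs 7: x=1 → posterior Normal(-1/59, 10/59)
obs 8: x=-1/2 → posterior Normal(-5/67, 10/67)
obs 9: x=-1/2 → posterior Normal(-3/25, 2/15)
obs 10: x=8 → posterior Normal(55/83, 10/83)
obs 11: x=3/4 → posterior Normal(61/91, 10/91)
obs 12: x=7/2 → posterior Normal(89/99, 10/99)
obs 13: x=3/2 → posterior Normal(101/107, 10/107)
obs 14: x=-1/2 → posterior Normal(97/115, 2/23)

97/115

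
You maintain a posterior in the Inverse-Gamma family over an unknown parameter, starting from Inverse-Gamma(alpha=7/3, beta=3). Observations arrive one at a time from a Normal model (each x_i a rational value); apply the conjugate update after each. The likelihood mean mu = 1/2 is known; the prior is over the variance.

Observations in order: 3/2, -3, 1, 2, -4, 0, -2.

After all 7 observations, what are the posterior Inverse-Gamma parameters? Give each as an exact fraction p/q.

obs 1: x=3/2 → posterior Inverse-Gamma(17/6, 7/2)
obs 2: x=-3 → posterior Inverse-Gamma(10/3, 77/8)
obs 3: x=1 → posterior Inverse-Gamma(23/6, 39/4)
obs 4: x=2 → posterior Inverse-Gamma(13/3, 87/8)
obs 5: x=-4 → posterior Inverse-Gamma(29/6, 21)
obs 6: x=0 → posterior Inverse-Gamma(16/3, 169/8)
obs 7: x=-2 → posterior Inverse-Gamma(35/6, 97/4)

alpha=35/6, beta=97/4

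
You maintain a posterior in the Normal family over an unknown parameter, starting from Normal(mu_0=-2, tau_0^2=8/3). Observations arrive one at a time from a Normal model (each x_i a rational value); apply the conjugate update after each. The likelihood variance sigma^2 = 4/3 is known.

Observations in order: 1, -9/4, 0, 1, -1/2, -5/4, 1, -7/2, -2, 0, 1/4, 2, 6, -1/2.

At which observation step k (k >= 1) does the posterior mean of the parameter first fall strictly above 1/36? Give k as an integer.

k = 13

obs 1: x=1 → posterior Normal(0, 8/9)
obs 2: x=-9/4 → posterior Normal(-9/10, 8/15)
obs 3: x=0 → posterior Normal(-9/14, 8/21)
obs 4: x=1 → posterior Normal(-5/18, 8/27)
obs 5: x=-1/2 → posterior Normal(-7/22, 8/33)
obs 6: x=-5/4 → posterior Normal(-6/13, 8/39)
obs 7: x=1 → posterior Normal(-4/15, 8/45)
obs 8: x=-7/2 → posterior Normal(-11/17, 8/51)
obs 9: x=-2 → posterior Normal(-15/19, 8/57)
obs 10: x=0 → posterior Normal(-5/7, 8/63)
obs 11: x=1/4 → posterior Normal(-29/46, 8/69)
obs 12: x=2 → posterior Normal(-21/50, 8/75)
obs 13: x=6 → posterior Normal(1/18, 8/81)
obs 14: x=-1/2 → posterior Normal(1/58, 8/87)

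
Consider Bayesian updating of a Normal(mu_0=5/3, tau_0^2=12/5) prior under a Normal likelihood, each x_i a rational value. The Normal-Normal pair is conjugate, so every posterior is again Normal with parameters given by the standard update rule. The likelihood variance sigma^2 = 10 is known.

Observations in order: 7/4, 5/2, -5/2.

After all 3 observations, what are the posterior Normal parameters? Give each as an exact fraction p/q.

obs 1: x=7/4 → posterior Normal(313/186, 60/31)
obs 2: x=5/2 → posterior Normal(403/222, 60/37)
obs 3: x=-5/2 → posterior Normal(313/258, 60/43)

mu_0=313/258, tau_0^2=60/43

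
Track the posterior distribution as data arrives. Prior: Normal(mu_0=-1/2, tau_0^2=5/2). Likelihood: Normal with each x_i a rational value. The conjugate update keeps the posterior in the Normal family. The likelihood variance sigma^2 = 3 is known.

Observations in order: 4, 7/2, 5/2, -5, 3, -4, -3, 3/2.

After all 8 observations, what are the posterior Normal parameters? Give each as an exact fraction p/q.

mu_0=19/92, tau_0^2=15/46

obs 1: x=4 → posterior Normal(17/11, 15/11)
obs 2: x=7/2 → posterior Normal(69/32, 15/16)
obs 3: x=5/2 → posterior Normal(47/21, 5/7)
obs 4: x=-5 → posterior Normal(11/13, 15/26)
obs 5: x=3 → posterior Normal(37/31, 15/31)
obs 6: x=-4 → posterior Normal(17/36, 5/12)
obs 7: x=-3 → posterior Normal(2/41, 15/41)
obs 8: x=3/2 → posterior Normal(19/92, 15/46)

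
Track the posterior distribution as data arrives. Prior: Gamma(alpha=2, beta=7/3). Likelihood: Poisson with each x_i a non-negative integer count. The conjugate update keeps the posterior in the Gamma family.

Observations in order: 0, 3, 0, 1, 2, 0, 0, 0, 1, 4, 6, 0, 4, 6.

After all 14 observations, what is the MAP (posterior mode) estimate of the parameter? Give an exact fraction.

obs 1: x=0 → posterior Gamma(2, 10/3)
obs 2: x=3 → posterior Gamma(5, 13/3)
obs 3: x=0 → posterior Gamma(5, 16/3)
obs 4: x=1 → posterior Gamma(6, 19/3)
obs 5: x=2 → posterior Gamma(8, 22/3)
obs 6: x=0 → posterior Gamma(8, 25/3)
obs 7: x=0 → posterior Gamma(8, 28/3)
obs 8: x=0 → posterior Gamma(8, 31/3)
obs 9: x=1 → posterior Gamma(9, 34/3)
obs 10: x=4 → posterior Gamma(13, 37/3)
obs 11: x=6 → posterior Gamma(19, 40/3)
obs 12: x=0 → posterior Gamma(19, 43/3)
obs 13: x=4 → posterior Gamma(23, 46/3)
obs 14: x=6 → posterior Gamma(29, 49/3)

12/7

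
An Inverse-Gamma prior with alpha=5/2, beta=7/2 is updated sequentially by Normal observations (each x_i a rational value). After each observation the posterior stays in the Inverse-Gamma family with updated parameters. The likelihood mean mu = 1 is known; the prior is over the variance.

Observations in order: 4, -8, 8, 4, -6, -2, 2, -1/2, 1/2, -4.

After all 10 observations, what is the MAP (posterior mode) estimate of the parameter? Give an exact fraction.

483/34

obs 1: x=4 → posterior Inverse-Gamma(3, 8)
obs 2: x=-8 → posterior Inverse-Gamma(7/2, 97/2)
obs 3: x=8 → posterior Inverse-Gamma(4, 73)
obs 4: x=4 → posterior Inverse-Gamma(9/2, 155/2)
obs 5: x=-6 → posterior Inverse-Gamma(5, 102)
obs 6: x=-2 → posterior Inverse-Gamma(11/2, 213/2)
obs 7: x=2 → posterior Inverse-Gamma(6, 107)
obs 8: x=-1/2 → posterior Inverse-Gamma(13/2, 865/8)
obs 9: x=1/2 → posterior Inverse-Gamma(7, 433/4)
obs 10: x=-4 → posterior Inverse-Gamma(15/2, 483/4)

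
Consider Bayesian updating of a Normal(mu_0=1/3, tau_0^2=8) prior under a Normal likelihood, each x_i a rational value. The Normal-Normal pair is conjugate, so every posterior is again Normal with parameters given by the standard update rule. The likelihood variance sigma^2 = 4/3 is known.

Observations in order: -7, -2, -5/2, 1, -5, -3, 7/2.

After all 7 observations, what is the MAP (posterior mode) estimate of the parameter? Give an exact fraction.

obs 1: x=-7 → posterior Normal(-125/21, 8/7)
obs 2: x=-2 → posterior Normal(-161/39, 8/13)
obs 3: x=-5/2 → posterior Normal(-206/57, 8/19)
obs 4: x=1 → posterior Normal(-188/75, 8/25)
obs 5: x=-5 → posterior Normal(-278/93, 8/31)
obs 6: x=-3 → posterior Normal(-332/111, 8/37)
obs 7: x=7/2 → posterior Normal(-269/129, 8/43)

-269/129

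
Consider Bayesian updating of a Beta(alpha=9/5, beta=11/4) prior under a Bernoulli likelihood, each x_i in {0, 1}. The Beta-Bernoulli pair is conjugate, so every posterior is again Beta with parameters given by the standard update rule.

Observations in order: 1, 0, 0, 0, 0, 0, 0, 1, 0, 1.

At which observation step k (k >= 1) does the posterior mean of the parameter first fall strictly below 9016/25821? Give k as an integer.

obs 1: x=1 → posterior Beta(14/5, 11/4)
obs 2: x=0 → posterior Beta(14/5, 15/4)
obs 3: x=0 → posterior Beta(14/5, 19/4)
obs 4: x=0 → posterior Beta(14/5, 23/4)
obs 5: x=0 → posterior Beta(14/5, 27/4)
obs 6: x=0 → posterior Beta(14/5, 31/4)
obs 7: x=0 → posterior Beta(14/5, 35/4)
obs 8: x=1 → posterior Beta(19/5, 35/4)
obs 9: x=0 → posterior Beta(19/5, 39/4)
obs 10: x=1 → posterior Beta(24/5, 39/4)

k = 4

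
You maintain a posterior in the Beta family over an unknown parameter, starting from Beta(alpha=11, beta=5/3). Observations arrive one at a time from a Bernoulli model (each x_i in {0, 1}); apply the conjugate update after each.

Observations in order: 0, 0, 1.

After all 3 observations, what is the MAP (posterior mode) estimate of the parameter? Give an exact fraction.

obs 1: x=0 → posterior Beta(11, 8/3)
obs 2: x=0 → posterior Beta(11, 11/3)
obs 3: x=1 → posterior Beta(12, 11/3)

33/41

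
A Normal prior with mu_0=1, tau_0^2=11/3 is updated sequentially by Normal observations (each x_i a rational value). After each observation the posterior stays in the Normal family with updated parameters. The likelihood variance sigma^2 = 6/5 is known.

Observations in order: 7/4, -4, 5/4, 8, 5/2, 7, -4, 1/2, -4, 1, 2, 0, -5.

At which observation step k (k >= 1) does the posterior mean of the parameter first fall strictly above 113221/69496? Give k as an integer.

k = 4

obs 1: x=7/4 → posterior Normal(457/292, 66/73)
obs 2: x=-4 → posterior Normal(-423/512, 33/64)
obs 3: x=5/4 → posterior Normal(-37/183, 22/61)
obs 4: x=8 → posterior Normal(403/238, 33/119)
obs 5: x=5/2 → posterior Normal(1081/586, 66/293)
obs 6: x=7 → posterior Normal(617/232, 11/58)
obs 7: x=-4 → posterior Normal(1411/806, 66/403)
obs 8: x=1/2 → posterior Normal(733/458, 33/229)
obs 9: x=-4 → posterior Normal(1, 22/171)
obs 10: x=1 → posterior Normal(1, 33/284)
obs 11: x=2 → posterior Normal(678/623, 66/623)
obs 12: x=0 → posterior Normal(1, 11/113)
obs 13: x=-5 → posterior Normal(403/733, 66/733)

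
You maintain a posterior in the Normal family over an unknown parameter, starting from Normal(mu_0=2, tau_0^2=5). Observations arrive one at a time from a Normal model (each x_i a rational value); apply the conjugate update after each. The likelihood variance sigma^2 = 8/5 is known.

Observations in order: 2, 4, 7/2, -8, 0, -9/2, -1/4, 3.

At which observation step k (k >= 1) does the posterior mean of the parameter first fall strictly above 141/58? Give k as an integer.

k = 2

obs 1: x=2 → posterior Normal(2, 40/33)
obs 2: x=4 → posterior Normal(83/29, 20/29)
obs 3: x=7/2 → posterior Normal(507/166, 40/83)
obs 4: x=-8 → posterior Normal(107/216, 10/27)
obs 5: x=0 → posterior Normal(107/266, 40/133)
obs 6: x=-9/2 → posterior Normal(-59/158, 20/79)
obs 7: x=-1/4 → posterior Normal(-87/244, 40/183)
obs 8: x=3 → posterior Normal(3/64, 5/26)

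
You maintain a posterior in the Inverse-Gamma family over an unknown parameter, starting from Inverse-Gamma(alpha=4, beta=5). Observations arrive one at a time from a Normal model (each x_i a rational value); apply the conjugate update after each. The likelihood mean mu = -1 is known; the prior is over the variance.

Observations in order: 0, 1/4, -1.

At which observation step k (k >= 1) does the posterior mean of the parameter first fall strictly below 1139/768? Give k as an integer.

obs 1: x=0 → posterior Inverse-Gamma(9/2, 11/2)
obs 2: x=1/4 → posterior Inverse-Gamma(5, 201/32)
obs 3: x=-1 → posterior Inverse-Gamma(11/2, 201/32)

k = 3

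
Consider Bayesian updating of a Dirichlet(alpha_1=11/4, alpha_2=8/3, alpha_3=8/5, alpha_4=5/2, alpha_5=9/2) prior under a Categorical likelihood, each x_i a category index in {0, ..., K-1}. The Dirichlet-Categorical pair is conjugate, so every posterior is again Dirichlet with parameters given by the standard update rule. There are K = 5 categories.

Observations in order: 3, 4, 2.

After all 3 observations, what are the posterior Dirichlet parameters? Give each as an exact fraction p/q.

alpha_1=11/4, alpha_2=8/3, alpha_3=13/5, alpha_4=7/2, alpha_5=11/2

obs 1: x=3 → posterior Dirichlet(11/4, 8/3, 8/5, 7/2, 9/2)
obs 2: x=4 → posterior Dirichlet(11/4, 8/3, 8/5, 7/2, 11/2)
obs 3: x=2 → posterior Dirichlet(11/4, 8/3, 13/5, 7/2, 11/2)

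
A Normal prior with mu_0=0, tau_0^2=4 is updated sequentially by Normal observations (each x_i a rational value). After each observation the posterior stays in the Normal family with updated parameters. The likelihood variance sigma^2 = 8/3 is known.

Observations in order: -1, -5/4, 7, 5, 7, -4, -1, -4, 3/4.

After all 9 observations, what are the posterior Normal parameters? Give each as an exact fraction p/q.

mu_0=51/58, tau_0^2=8/29

obs 1: x=-1 → posterior Normal(-3/5, 8/5)
obs 2: x=-5/4 → posterior Normal(-27/32, 1)
obs 3: x=7 → posterior Normal(57/44, 8/11)
obs 4: x=5 → posterior Normal(117/56, 4/7)
obs 5: x=7 → posterior Normal(201/68, 8/17)
obs 6: x=-4 → posterior Normal(153/80, 2/5)
obs 7: x=-1 → posterior Normal(141/92, 8/23)
obs 8: x=-4 → posterior Normal(93/104, 4/13)
obs 9: x=3/4 → posterior Normal(51/58, 8/29)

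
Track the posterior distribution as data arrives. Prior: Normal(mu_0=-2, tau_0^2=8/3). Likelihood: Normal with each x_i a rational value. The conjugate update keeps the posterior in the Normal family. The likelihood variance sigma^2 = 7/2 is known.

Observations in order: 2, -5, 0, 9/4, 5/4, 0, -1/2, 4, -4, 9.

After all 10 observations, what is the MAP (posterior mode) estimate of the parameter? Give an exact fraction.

obs 1: x=2 → posterior Normal(-10/37, 56/37)
obs 2: x=-5 → posterior Normal(-90/53, 56/53)
obs 3: x=0 → posterior Normal(-30/23, 56/69)
obs 4: x=9/4 → posterior Normal(-54/85, 56/85)
obs 5: x=5/4 → posterior Normal(-34/101, 56/101)
obs 6: x=0 → posterior Normal(-34/117, 56/117)
obs 7: x=-1/2 → posterior Normal(-6/19, 8/19)
obs 8: x=4 → posterior Normal(22/149, 56/149)
obs 9: x=-4 → posterior Normal(-14/55, 56/165)
obs 10: x=9 → posterior Normal(102/181, 56/181)

102/181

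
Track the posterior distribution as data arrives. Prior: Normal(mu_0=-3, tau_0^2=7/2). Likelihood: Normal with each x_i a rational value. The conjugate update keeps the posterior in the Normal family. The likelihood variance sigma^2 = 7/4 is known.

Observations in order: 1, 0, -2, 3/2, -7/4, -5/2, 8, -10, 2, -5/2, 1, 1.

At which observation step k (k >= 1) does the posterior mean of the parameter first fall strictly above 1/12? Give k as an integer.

obs 1: x=1 → posterior Normal(-1/3, 7/6)
obs 2: x=0 → posterior Normal(-1/5, 7/10)
obs 3: x=-2 → posterior Normal(-5/7, 1/2)
obs 4: x=3/2 → posterior Normal(-2/9, 7/18)
obs 5: x=-7/4 → posterior Normal(-1/2, 7/22)
obs 6: x=-5/2 → posterior Normal(-21/26, 7/26)
obs 7: x=8 → posterior Normal(11/30, 7/30)
obs 8: x=-10 → posterior Normal(-29/34, 7/34)
obs 9: x=2 → posterior Normal(-21/38, 7/38)
obs 10: x=-5/2 → posterior Normal(-31/42, 1/6)
obs 11: x=1 → posterior Normal(-27/46, 7/46)
obs 12: x=1 → posterior Normal(-23/50, 7/50)

k = 7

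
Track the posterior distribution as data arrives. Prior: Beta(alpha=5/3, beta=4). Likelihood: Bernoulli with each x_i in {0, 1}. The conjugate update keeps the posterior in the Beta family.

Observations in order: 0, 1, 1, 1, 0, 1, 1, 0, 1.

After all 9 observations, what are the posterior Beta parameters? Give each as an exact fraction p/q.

alpha=23/3, beta=7

obs 1: x=0 → posterior Beta(5/3, 5)
obs 2: x=1 → posterior Beta(8/3, 5)
obs 3: x=1 → posterior Beta(11/3, 5)
obs 4: x=1 → posterior Beta(14/3, 5)
obs 5: x=0 → posterior Beta(14/3, 6)
obs 6: x=1 → posterior Beta(17/3, 6)
obs 7: x=1 → posterior Beta(20/3, 6)
obs 8: x=0 → posterior Beta(20/3, 7)
obs 9: x=1 → posterior Beta(23/3, 7)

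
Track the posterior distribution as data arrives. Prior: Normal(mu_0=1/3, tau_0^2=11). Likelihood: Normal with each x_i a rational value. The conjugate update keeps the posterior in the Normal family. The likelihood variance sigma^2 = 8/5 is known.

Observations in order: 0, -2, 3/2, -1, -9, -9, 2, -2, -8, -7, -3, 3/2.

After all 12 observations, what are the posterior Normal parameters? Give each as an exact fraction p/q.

mu_0=-1483/501, tau_0^2=22/167

obs 1: x=0 → posterior Normal(8/189, 88/63)
obs 2: x=-2 → posterior Normal(-161/177, 44/59)
obs 3: x=3/2 → posterior Normal(-149/1038, 88/173)
obs 4: x=-1 → posterior Normal(-479/1368, 22/57)
obs 5: x=-9 → posterior Normal(-3449/1698, 88/283)
obs 6: x=-9 → posterior Normal(-6419/2028, 44/169)
obs 7: x=2 → posterior Normal(-5759/2358, 88/393)
obs 8: x=-2 → posterior Normal(-917/384, 11/56)
obs 9: x=-8 → posterior Normal(-9059/3018, 88/503)
obs 10: x=-7 → posterior Normal(-11369/3348, 44/279)
obs 11: x=-3 → posterior Normal(-12359/3678, 88/613)
obs 12: x=3/2 → posterior Normal(-1483/501, 22/167)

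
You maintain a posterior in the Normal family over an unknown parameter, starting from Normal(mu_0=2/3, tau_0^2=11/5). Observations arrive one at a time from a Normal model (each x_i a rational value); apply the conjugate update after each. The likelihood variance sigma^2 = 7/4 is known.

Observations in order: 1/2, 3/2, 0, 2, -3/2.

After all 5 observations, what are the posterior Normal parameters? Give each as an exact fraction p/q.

obs 1: x=1/2 → posterior Normal(136/237, 77/79)
obs 2: x=3/2 → posterior Normal(334/369, 77/123)
obs 3: x=0 → posterior Normal(2/3, 77/167)
obs 4: x=2 → posterior Normal(598/633, 77/211)
obs 5: x=-3/2 → posterior Normal(80/153, 77/255)

mu_0=80/153, tau_0^2=77/255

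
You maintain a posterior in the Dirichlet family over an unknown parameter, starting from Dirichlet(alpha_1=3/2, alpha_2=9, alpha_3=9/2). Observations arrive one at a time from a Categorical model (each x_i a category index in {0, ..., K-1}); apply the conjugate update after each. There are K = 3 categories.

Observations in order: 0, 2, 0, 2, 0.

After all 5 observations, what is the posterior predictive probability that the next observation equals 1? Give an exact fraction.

obs 1: x=0 → posterior Dirichlet(5/2, 9, 9/2)
obs 2: x=2 → posterior Dirichlet(5/2, 9, 11/2)
obs 3: x=0 → posterior Dirichlet(7/2, 9, 11/2)
obs 4: x=2 → posterior Dirichlet(7/2, 9, 13/2)
obs 5: x=0 → posterior Dirichlet(9/2, 9, 13/2)

9/20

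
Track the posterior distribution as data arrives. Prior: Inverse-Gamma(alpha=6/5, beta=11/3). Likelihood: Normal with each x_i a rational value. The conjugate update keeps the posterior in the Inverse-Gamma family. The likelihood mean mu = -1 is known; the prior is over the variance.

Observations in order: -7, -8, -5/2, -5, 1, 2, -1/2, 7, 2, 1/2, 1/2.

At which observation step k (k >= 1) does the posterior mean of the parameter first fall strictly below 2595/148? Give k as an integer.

obs 1: x=-7 → posterior Inverse-Gamma(17/10, 65/3)
obs 2: x=-8 → posterior Inverse-Gamma(11/5, 277/6)
obs 3: x=-5/2 → posterior Inverse-Gamma(27/10, 1135/24)
obs 4: x=-5 → posterior Inverse-Gamma(16/5, 1327/24)
obs 5: x=1 → posterior Inverse-Gamma(37/10, 1375/24)
obs 6: x=2 → posterior Inverse-Gamma(21/5, 1483/24)
obs 7: x=-1/2 → posterior Inverse-Gamma(47/10, 743/12)
obs 8: x=7 → posterior Inverse-Gamma(26/5, 1127/12)
obs 9: x=2 → posterior Inverse-Gamma(57/10, 1181/12)
obs 10: x=1/2 → posterior Inverse-Gamma(31/5, 2389/24)
obs 11: x=1/2 → posterior Inverse-Gamma(67/10, 302/3)

k = 7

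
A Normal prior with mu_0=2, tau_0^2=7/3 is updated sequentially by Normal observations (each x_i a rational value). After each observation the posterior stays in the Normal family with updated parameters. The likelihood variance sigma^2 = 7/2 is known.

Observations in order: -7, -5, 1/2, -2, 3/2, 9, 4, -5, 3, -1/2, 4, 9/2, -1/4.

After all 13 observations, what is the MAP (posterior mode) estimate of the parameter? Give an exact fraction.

39/58

obs 1: x=-7 → posterior Normal(-8/5, 7/5)
obs 2: x=-5 → posterior Normal(-18/7, 1)
obs 3: x=1/2 → posterior Normal(-17/9, 7/9)
obs 4: x=-2 → posterior Normal(-21/11, 7/11)
obs 5: x=3/2 → posterior Normal(-18/13, 7/13)
obs 6: x=9 → posterior Normal(0, 7/15)
obs 7: x=4 → posterior Normal(8/17, 7/17)
obs 8: x=-5 → posterior Normal(-2/19, 7/19)
obs 9: x=3 → posterior Normal(4/21, 1/3)
obs 10: x=-1/2 → posterior Normal(3/23, 7/23)
obs 11: x=4 → posterior Normal(11/25, 7/25)
obs 12: x=9/2 → posterior Normal(20/27, 7/27)
obs 13: x=-1/4 → posterior Normal(39/58, 7/29)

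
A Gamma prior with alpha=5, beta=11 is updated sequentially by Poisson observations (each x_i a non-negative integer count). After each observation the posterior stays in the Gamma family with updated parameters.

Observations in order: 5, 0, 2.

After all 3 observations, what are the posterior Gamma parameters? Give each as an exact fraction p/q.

obs 1: x=5 → posterior Gamma(10, 12)
obs 2: x=0 → posterior Gamma(10, 13)
obs 3: x=2 → posterior Gamma(12, 14)

alpha=12, beta=14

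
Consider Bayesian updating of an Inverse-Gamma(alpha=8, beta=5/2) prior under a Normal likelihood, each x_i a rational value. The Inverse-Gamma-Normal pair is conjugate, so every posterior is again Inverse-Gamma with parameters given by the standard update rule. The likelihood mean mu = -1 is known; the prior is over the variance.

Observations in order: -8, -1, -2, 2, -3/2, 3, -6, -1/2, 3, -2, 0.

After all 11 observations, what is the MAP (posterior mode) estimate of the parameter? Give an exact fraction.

obs 1: x=-8 → posterior Inverse-Gamma(17/2, 27)
obs 2: x=-1 → posterior Inverse-Gamma(9, 27)
obs 3: x=-2 → posterior Inverse-Gamma(19/2, 55/2)
obs 4: x=2 → posterior Inverse-Gamma(10, 32)
obs 5: x=-3/2 → posterior Inverse-Gamma(21/2, 257/8)
obs 6: x=3 → posterior Inverse-Gamma(11, 321/8)
obs 7: x=-6 → posterior Inverse-Gamma(23/2, 421/8)
obs 8: x=-1/2 → posterior Inverse-Gamma(12, 211/4)
obs 9: x=3 → posterior Inverse-Gamma(25/2, 243/4)
obs 10: x=-2 → posterior Inverse-Gamma(13, 245/4)
obs 11: x=0 → posterior Inverse-Gamma(27/2, 247/4)

247/58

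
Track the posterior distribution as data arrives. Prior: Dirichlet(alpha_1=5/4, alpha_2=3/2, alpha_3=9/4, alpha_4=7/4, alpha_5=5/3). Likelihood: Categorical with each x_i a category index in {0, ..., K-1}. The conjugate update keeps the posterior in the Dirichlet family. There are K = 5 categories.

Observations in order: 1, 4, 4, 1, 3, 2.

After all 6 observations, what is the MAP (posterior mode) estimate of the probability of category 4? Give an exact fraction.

32/113

obs 1: x=1 → posterior Dirichlet(5/4, 5/2, 9/4, 7/4, 5/3)
obs 2: x=4 → posterior Dirichlet(5/4, 5/2, 9/4, 7/4, 8/3)
obs 3: x=4 → posterior Dirichlet(5/4, 5/2, 9/4, 7/4, 11/3)
obs 4: x=1 → posterior Dirichlet(5/4, 7/2, 9/4, 7/4, 11/3)
obs 5: x=3 → posterior Dirichlet(5/4, 7/2, 9/4, 11/4, 11/3)
obs 6: x=2 → posterior Dirichlet(5/4, 7/2, 13/4, 11/4, 11/3)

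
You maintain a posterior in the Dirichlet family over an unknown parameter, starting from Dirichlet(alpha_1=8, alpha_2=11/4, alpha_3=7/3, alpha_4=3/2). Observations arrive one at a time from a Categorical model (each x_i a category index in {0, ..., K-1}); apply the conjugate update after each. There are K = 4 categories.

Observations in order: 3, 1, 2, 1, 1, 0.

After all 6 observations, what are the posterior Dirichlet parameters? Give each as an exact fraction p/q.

obs 1: x=3 → posterior Dirichlet(8, 11/4, 7/3, 5/2)
obs 2: x=1 → posterior Dirichlet(8, 15/4, 7/3, 5/2)
obs 3: x=2 → posterior Dirichlet(8, 15/4, 10/3, 5/2)
obs 4: x=1 → posterior Dirichlet(8, 19/4, 10/3, 5/2)
obs 5: x=1 → posterior Dirichlet(8, 23/4, 10/3, 5/2)
obs 6: x=0 → posterior Dirichlet(9, 23/4, 10/3, 5/2)

alpha_1=9, alpha_2=23/4, alpha_3=10/3, alpha_4=5/2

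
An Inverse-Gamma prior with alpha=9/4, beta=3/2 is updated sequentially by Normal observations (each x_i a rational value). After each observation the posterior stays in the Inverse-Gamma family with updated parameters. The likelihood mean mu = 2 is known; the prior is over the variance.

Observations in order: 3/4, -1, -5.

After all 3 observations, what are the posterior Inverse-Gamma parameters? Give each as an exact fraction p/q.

obs 1: x=3/4 → posterior Inverse-Gamma(11/4, 73/32)
obs 2: x=-1 → posterior Inverse-Gamma(13/4, 217/32)
obs 3: x=-5 → posterior Inverse-Gamma(15/4, 1001/32)

alpha=15/4, beta=1001/32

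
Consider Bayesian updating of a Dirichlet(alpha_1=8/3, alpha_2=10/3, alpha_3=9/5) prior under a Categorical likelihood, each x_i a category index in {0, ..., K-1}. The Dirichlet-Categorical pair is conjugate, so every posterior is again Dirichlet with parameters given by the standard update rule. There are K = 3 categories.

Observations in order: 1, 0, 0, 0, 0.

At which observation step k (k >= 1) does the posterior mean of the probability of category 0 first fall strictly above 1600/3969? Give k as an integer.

k = 3

obs 1: x=1 → posterior Dirichlet(8/3, 13/3, 9/5)
obs 2: x=0 → posterior Dirichlet(11/3, 13/3, 9/5)
obs 3: x=0 → posterior Dirichlet(14/3, 13/3, 9/5)
obs 4: x=0 → posterior Dirichlet(17/3, 13/3, 9/5)
obs 5: x=0 → posterior Dirichlet(20/3, 13/3, 9/5)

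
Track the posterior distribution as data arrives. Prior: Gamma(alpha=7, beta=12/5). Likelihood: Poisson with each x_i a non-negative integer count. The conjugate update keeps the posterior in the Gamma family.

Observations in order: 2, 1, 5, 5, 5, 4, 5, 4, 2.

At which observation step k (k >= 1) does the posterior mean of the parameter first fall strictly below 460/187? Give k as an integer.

k = 2

obs 1: x=2 → posterior Gamma(9, 17/5)
obs 2: x=1 → posterior Gamma(10, 22/5)
obs 3: x=5 → posterior Gamma(15, 27/5)
obs 4: x=5 → posterior Gamma(20, 32/5)
obs 5: x=5 → posterior Gamma(25, 37/5)
obs 6: x=4 → posterior Gamma(29, 42/5)
obs 7: x=5 → posterior Gamma(34, 47/5)
obs 8: x=4 → posterior Gamma(38, 52/5)
obs 9: x=2 → posterior Gamma(40, 57/5)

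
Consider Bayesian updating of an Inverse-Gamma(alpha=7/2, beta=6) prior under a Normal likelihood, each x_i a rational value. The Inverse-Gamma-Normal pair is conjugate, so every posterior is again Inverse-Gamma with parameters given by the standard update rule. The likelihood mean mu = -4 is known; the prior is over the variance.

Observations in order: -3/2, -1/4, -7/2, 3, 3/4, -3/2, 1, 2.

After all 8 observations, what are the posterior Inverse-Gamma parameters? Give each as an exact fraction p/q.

obs 1: x=-3/2 → posterior Inverse-Gamma(4, 73/8)
obs 2: x=-1/4 → posterior Inverse-Gamma(9/2, 517/32)
obs 3: x=-7/2 → posterior Inverse-Gamma(5, 521/32)
obs 4: x=3 → posterior Inverse-Gamma(11/2, 1305/32)
obs 5: x=3/4 → posterior Inverse-Gamma(6, 833/16)
obs 6: x=-3/2 → posterior Inverse-Gamma(13/2, 883/16)
obs 7: x=1 → posterior Inverse-Gamma(7, 1083/16)
obs 8: x=2 → posterior Inverse-Gamma(15/2, 1371/16)

alpha=15/2, beta=1371/16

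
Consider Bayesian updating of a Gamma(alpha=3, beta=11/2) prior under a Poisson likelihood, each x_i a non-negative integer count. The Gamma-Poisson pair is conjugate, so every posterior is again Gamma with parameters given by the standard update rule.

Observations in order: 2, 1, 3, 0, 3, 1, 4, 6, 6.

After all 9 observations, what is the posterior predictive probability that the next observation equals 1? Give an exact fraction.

148925796883350245804586036454398935336041202/550618520345910837374536871905139185678862401

obs 1: x=2 → posterior Gamma(5, 13/2)
obs 2: x=1 → posterior Gamma(6, 15/2)
obs 3: x=3 → posterior Gamma(9, 17/2)
obs 4: x=0 → posterior Gamma(9, 19/2)
obs 5: x=3 → posterior Gamma(12, 21/2)
obs 6: x=1 → posterior Gamma(13, 23/2)
obs 7: x=4 → posterior Gamma(17, 25/2)
obs 8: x=6 → posterior Gamma(23, 27/2)
obs 9: x=6 → posterior Gamma(29, 29/2)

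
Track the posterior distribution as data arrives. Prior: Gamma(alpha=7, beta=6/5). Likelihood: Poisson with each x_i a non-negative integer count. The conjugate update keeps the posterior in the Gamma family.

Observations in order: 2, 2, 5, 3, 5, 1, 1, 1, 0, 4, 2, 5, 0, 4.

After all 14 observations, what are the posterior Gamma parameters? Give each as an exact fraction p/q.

obs 1: x=2 → posterior Gamma(9, 11/5)
obs 2: x=2 → posterior Gamma(11, 16/5)
obs 3: x=5 → posterior Gamma(16, 21/5)
obs 4: x=3 → posterior Gamma(19, 26/5)
obs 5: x=5 → posterior Gamma(24, 31/5)
obs 6: x=1 → posterior Gamma(25, 36/5)
obs 7: x=1 → posterior Gamma(26, 41/5)
obs 8: x=1 → posterior Gamma(27, 46/5)
obs 9: x=0 → posterior Gamma(27, 51/5)
obs 10: x=4 → posterior Gamma(31, 56/5)
obs 11: x=2 → posterior Gamma(33, 61/5)
obs 12: x=5 → posterior Gamma(38, 66/5)
obs 13: x=0 → posterior Gamma(38, 71/5)
obs 14: x=4 → posterior Gamma(42, 76/5)

alpha=42, beta=76/5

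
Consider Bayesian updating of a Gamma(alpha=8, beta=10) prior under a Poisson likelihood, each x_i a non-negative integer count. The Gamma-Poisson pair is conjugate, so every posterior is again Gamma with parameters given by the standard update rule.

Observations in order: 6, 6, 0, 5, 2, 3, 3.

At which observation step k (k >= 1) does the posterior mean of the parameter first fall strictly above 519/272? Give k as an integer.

obs 1: x=6 → posterior Gamma(14, 11)
obs 2: x=6 → posterior Gamma(20, 12)
obs 3: x=0 → posterior Gamma(20, 13)
obs 4: x=5 → posterior Gamma(25, 14)
obs 5: x=2 → posterior Gamma(27, 15)
obs 6: x=3 → posterior Gamma(30, 16)
obs 7: x=3 → posterior Gamma(33, 17)

k = 7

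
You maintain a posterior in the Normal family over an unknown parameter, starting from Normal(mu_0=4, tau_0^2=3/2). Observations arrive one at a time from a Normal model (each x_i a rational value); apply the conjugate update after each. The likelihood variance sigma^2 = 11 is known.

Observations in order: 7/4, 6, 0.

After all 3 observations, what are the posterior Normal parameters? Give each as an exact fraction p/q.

mu_0=445/124, tau_0^2=33/31

obs 1: x=7/4 → posterior Normal(373/100, 33/25)
obs 2: x=6 → posterior Normal(445/112, 33/28)
obs 3: x=0 → posterior Normal(445/124, 33/31)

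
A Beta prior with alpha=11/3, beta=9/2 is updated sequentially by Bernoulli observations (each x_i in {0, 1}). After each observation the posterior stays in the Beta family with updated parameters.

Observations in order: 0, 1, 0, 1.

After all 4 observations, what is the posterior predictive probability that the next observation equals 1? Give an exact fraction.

34/73

obs 1: x=0 → posterior Beta(11/3, 11/2)
obs 2: x=1 → posterior Beta(14/3, 11/2)
obs 3: x=0 → posterior Beta(14/3, 13/2)
obs 4: x=1 → posterior Beta(17/3, 13/2)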